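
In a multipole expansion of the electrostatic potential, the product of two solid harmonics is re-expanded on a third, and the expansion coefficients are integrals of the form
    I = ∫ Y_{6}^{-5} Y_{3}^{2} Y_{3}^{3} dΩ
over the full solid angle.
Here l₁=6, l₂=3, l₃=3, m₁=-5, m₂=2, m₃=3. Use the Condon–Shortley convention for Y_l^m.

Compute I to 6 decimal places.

-0.254801

Checks pass: Σm=0; 12 even; l₃=3∈[3,9].
(2·6+1)(2·3+1)(2·3+1) = 637
Δ: 6! 6! 0! / 13! → 1/12012
sum: t=3:−1/1296 = -1/1296
3j²(6 3 3; 0 0 0) = Δ·Π!·Σ² = 100/3003  (sign +1)
sum: t=5:−1/86400 = -1/86400
3j²(6 3 3; -5 2 3) = Δ·Π!·Σ² = 1/26  (sign -1)
combine: 4πI² = 637·100/3003·1/26 = 350/429
take √, sign -1: I = -0.25480060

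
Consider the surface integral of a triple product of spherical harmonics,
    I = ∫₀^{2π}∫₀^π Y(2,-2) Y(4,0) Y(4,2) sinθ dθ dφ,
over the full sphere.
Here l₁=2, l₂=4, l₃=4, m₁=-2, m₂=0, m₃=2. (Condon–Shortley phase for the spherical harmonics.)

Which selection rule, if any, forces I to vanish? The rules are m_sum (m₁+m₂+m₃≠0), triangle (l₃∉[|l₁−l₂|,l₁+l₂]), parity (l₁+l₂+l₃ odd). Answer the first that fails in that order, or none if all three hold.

none

m₁+m₂+m₃ = -2 + 0 + 2 = 0  ✓
triangle: |2−4|=2 ≤ l₃=4 ≤ 2+4=6  ✓
parity: l₁+l₂+l₃ = 10 is even  ✓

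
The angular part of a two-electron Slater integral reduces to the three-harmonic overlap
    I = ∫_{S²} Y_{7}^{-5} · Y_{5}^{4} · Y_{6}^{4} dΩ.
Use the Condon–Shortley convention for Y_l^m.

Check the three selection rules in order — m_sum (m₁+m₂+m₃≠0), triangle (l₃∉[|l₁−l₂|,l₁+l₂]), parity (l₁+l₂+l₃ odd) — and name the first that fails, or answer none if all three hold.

Σmᵢ = 3  ✗
l₃∈[|l₁−l₂|,l₁+l₂]=[2,12], have l₃=6
Σlᵢ = 18 ⇒ even

m_sum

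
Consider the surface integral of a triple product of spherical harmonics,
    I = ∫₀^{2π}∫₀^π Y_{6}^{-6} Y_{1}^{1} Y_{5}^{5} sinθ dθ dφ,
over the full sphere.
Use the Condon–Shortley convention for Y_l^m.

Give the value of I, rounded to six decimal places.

Rules hold: Σm=0, L=12 even, 5≤5≤7.
N = 13·3·11 = 429
Δ = 2!·10!·0!/13! = 1/858
Racah Σ t=1..1: t=1:−1/14400 = -1/14400
⇒ 3j(6 1 5; 0 0 0)² = 6/143, sgn +1
Racah Σ t=2..2: t=2:+1/7257600 = 1/7257600
⇒ 3j(6 1 5; -6 1 5)² = 1/13, sgn +1
4πI² = N·(3j₀)²·(3jₘ)² = 18/13
I = +1·√(1.38462/4π) = 0.33194004

0.331940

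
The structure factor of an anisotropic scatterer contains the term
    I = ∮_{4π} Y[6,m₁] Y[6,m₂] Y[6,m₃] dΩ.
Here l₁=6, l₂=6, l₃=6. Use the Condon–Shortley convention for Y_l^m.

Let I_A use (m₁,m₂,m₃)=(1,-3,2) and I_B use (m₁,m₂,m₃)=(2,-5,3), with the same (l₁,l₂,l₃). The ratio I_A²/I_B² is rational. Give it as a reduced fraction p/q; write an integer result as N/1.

Same 6,6,6: normalisation and zero-m 3j drop out of the ratio.
A: Δ: 6! 6! 6! / 19! → 1/325909584; sum: t=0:+1/3110400 t=1:−1/276480 t=2:+1/207360 t=3:−1/1244160 = 1/1382400; 3j²(6 6 6; 1 -3 2) = Δ·Π!·Σ² = 189/92378  (sign +1)
B: Δ: 6! 6! 6! / 19! → 1/325909584; sum: t=0:+1/4147200 t=1:−1/3110400 = -1/12441600; 3j²(6 6 6; 2 -5 3) = Δ·Π!·Σ² = 7/4199  (sign +1)
I_A²/I_B² = (189/92378)/(7/4199) = 27/22

27/22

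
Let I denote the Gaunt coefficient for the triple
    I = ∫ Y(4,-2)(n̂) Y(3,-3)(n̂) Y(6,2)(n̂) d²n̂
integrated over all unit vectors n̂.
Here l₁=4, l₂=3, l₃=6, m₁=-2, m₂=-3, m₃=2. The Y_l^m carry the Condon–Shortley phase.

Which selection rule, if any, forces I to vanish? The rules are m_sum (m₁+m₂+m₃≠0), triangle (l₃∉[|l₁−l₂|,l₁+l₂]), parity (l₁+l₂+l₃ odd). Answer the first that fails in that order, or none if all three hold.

m₁+m₂+m₃ = -2 − 3 + 2 = -3  ✗
triangle: |4−3|=1 ≤ l₃=6 ≤ 4+3=7
parity: l₁+l₂+l₃ = 13 is odd

m_sum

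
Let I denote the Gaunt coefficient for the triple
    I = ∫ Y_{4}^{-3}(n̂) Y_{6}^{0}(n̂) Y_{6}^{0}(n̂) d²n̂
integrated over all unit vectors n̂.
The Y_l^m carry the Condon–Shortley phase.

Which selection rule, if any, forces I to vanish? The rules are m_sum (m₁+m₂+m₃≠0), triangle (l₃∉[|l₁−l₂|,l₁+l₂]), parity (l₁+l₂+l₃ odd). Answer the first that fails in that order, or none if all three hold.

m₁+m₂+m₃ = -3 + 0 + 0 = -3  ✗
triangle: |4−6|=2 ≤ l₃=6 ≤ 4+6=10
parity: l₁+l₂+l₃ = 16 is even

m_sum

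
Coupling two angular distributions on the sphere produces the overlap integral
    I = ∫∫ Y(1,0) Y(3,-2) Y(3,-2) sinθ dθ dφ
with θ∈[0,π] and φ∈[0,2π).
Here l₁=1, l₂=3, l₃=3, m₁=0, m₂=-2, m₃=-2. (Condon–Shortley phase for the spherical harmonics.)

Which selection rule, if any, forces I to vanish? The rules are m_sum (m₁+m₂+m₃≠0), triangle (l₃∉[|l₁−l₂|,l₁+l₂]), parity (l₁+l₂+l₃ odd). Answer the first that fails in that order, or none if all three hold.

m_sum

m₁+m₂+m₃ = 0 − 2 − 2 = -4  ✗
triangle: |1−3|=2 ≤ l₃=3 ≤ 1+3=4
parity: l₁+l₂+l₃ = 7 is odd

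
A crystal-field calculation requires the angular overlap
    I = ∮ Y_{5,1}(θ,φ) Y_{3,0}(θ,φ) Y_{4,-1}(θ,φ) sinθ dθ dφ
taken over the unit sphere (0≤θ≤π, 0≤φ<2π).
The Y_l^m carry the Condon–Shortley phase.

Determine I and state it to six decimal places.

-0.115089

Rules hold: Σm=0, L=12 even, 2≤4≤8.
N = 11·7·9 = 693
Δ = 4!·6!·2!/13! = 1/180180
Racah Σ t=1..3: t=1:−1/576 t=2:+1/144 t=3:−1/576 = 1/288
⇒ 3j(5 3 4; 0 0 0)² = 20/1001, sgn +1
Racah Σ t=1..3: t=1:−1/432 t=2:+1/192 t=3:−1/1440 = 19/8640
⇒ 3j(5 3 4; 1 0 -1)² = 361/30030, sgn -1
4πI² = N·(3j₀)²·(3jₘ)² = 2166/13013
I = -1·√(0.166449/4π) = -0.11508947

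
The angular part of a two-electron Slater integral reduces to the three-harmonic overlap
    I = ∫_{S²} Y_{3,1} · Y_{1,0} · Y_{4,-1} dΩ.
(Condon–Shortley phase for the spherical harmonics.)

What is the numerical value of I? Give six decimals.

-0.238414

Rules hold: Σm=0, L=8 even, 2≤4≤4.
N = 7·3·9 = 189
Δ = 0!·6!·2!/9! = 1/252
Racah Σ t=0..0: t=0:+1/36 = 1/36
⇒ 3j(3 1 4; 0 0 0)² = 4/63, sgn +1
Racah Σ t=0..0: t=0:+1/48 = 1/48
⇒ 3j(3 1 4; 1 0 -1)² = 5/84, sgn -1
4πI² = N·(3j₀)²·(3jₘ)² = 5/7
I = -1·√(0.714286/4π) = -0.23841361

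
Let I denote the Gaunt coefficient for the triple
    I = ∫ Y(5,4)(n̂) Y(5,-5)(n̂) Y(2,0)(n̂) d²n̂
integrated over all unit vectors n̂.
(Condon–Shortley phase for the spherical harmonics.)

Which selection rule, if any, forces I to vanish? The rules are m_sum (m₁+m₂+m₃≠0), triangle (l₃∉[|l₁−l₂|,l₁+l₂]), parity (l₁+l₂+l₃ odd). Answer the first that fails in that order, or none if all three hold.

Σmᵢ = -1  ✗
l₃∈[|l₁−l₂|,l₁+l₂]=[0,10], have l₃=2
Σlᵢ = 12 ⇒ even

m_sum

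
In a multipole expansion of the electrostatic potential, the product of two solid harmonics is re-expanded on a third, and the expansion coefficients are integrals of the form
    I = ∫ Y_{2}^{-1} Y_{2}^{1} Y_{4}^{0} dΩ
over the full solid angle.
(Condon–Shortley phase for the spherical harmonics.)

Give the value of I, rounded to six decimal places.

Checks pass: Σm=0; 8 even; l₃=4∈[0,4].
(2·2+1)(2·2+1)(2·4+1) = 225
Δ: 0! 4! 4! / 9! → 1/630
sum: t=0:+1/16 = 1/16
3j²(2 2 4; 0 0 0) = Δ·Π!·Σ² = 2/35  (sign +1)
sum: t=0:+1/36 = 1/36
3j²(2 2 4; -1 1 0) = Δ·Π!·Σ² = 8/315  (sign +1)
combine: 4πI² = 225·2/35·8/315 = 16/49
take √, sign +1: I = 0.16119702

0.161197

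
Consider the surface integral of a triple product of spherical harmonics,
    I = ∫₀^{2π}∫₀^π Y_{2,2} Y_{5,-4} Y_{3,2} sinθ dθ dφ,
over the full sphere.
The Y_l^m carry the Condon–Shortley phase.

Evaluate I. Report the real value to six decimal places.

0.268967

Checks pass: Σm=0; 10 even; l₃=3∈[3,7].
(2·2+1)(2·5+1)(2·3+1) = 385
Δ: 4! 0! 6! / 11! → 1/2310
sum: t=2:+1/144 = 1/144
3j²(2 5 3; 0 0 0) = Δ·Π!·Σ² = 10/231  (sign -1)
sum: t=0:+1/2880 = 1/2880
3j²(2 5 3; 2 -4 2) = Δ·Π!·Σ² = 3/55  (sign -1)
combine: 4πI² = 385·10/231·3/55 = 10/11
take √, sign +1: I = 0.26896683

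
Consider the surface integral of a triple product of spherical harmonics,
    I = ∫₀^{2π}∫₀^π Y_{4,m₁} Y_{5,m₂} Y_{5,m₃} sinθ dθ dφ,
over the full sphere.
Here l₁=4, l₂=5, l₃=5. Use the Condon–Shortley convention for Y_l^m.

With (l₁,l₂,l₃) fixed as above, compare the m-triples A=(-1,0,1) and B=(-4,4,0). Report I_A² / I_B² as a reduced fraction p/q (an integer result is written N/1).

Shared (l₁,l₂,l₃)=(4,5,5): N and (l;000)² cancel in I_A²/I_B².
A: Δ = 4!·4!·6!/15! = 1/3153150; Racah Σ t=1..4: t=1:−1/6912 t=2:+1/864 t=3:−1/1152 t=4:+1/17280 = 7/34560; ⇒ 3j(4 5 5; -1 0 1)² = 1/429, sgn +1
B: Δ = 4!·4!·6!/15! = 1/3153150; Racah Σ t=4..4: t=4:+1/69120 = 1/69120; ⇒ 3j(4 5 5; -4 4 0)² = 2/143, sgn -1
I_A²/I_B² = (1/429)/(2/143) = 1/6

1/6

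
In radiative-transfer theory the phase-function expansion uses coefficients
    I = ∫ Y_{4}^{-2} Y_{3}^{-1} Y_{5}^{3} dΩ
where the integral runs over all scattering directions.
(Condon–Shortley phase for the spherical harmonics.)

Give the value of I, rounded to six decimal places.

-0.144236

Checks pass: Σm=0; 12 even; l₃=5∈[1,7].
(2·4+1)(2·3+1)(2·5+1) = 693
Δ: 2! 6! 4! / 13! → 1/180180
sum: t=0:+1/576 t=1:−1/144 t=2:+1/576 = -1/288
3j²(4 3 5; 0 0 0) = Δ·Π!·Σ² = 20/1001  (sign +1)
sum: t=0:+1/5760 t=1:−1/720 t=2:+1/2304 = -1/1280
3j²(4 3 5; -2 -1 3) = Δ·Π!·Σ² = 27/1430  (sign -1)
combine: 4πI² = 693·20/1001·27/1430 = 486/1859
take √, sign -1: I = -0.14423595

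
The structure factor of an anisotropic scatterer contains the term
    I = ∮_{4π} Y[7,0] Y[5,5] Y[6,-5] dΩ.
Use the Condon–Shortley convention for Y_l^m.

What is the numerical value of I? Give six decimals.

Checks pass: Σm=0; 18 even; l₃=6∈[2,12].
(2·7+1)(2·5+1)(2·6+1) = 2145
Δ: 6! 8! 4! / 19! → 1/174594420
sum: t=1:−1/4147200 t=2:+1/207360 t=3:−1/82944 t=4:+1/207360 t=5:−1/4147200 = -1/345600
3j²(7 5 6; 0 0 0) = Δ·Π!·Σ² = 420/46189  (sign -1)
sum: t=6:+1/87091200 = 1/87091200
3j²(7 5 6; 0 5 -5) = Δ·Π!·Σ² = 35/12597  (sign -1)
combine: 4πI² = 2145·420/46189·35/12597 = 73500/1356277
take √, sign +1: I = 0.06566963

0.065670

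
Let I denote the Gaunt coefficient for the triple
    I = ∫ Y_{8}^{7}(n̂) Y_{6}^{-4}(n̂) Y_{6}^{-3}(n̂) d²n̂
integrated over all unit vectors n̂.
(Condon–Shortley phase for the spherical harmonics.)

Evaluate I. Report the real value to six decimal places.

-0.067804

Checks pass: Σm=0; 20 even; l₃=6∈[2,14].
(2·8+1)(2·6+1)(2·6+1) = 2873
Δ: 8! 8! 4! / 21! → 1/1309458150
sum: t=2:+1/49766400 t=3:−1/3110400 t=4:+1/1327104 t=5:−1/3110400 t=6:+1/49766400 = 1/6635520
3j²(8 6 6; 0 0 0) = Δ·Π!·Σ² = 350/46189  (sign +1)
sum: t=0:+1/812851200 t=1:−1/1219276800 = 1/2438553600
3j²(8 6 6; 7 -4 -3) = Δ·Π!·Σ² = 6/2261  (sign -1)
combine: 4πI² = 2873·350/46189·6/2261 = 3900/67507
take √, sign -1: I = -0.06780363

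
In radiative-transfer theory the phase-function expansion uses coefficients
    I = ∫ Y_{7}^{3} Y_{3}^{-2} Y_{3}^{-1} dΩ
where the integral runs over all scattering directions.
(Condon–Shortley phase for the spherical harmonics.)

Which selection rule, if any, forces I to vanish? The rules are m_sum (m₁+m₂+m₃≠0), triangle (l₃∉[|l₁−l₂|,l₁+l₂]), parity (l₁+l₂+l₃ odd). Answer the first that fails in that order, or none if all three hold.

triangle

m₁+m₂+m₃ = 3 − 2 − 1 = 0  ✓
triangle: |7−3|=4 ≤ l₃=3 ≤ 7+3=10  ✗
parity: l₁+l₂+l₃ = 13 is odd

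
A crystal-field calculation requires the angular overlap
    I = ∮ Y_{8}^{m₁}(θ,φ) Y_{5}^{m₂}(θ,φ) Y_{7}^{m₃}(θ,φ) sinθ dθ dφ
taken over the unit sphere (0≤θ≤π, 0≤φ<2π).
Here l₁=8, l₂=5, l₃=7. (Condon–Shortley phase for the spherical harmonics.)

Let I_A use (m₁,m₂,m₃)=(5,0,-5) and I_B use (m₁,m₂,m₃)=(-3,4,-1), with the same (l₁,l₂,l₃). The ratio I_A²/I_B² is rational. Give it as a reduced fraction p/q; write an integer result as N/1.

3575/504

Shared (l₁,l₂,l₃)=(8,5,7): N and (l;000)² cancel in I_A²/I_B².
A: Δ = 6!·10!·4!/21! = 1/814773960; Racah Σ t=1..3: t=1:−1/232243200 t=2:+1/104509440 t=3:−1/522547200 = 1/298598400; ⇒ 3j(8 5 7; 5 0 -5)² = 55/7752, sgn +1
B: Δ = 6!·10!·4!/21! = 1/814773960; Racah Σ t=5..6: t=5:−1/49766400 t=6:+1/62208000 = -1/248832000; ⇒ 3j(8 5 7; -3 4 -1)² = 21/20995, sgn -1
I_A²/I_B² = (55/7752)/(21/20995) = 3575/504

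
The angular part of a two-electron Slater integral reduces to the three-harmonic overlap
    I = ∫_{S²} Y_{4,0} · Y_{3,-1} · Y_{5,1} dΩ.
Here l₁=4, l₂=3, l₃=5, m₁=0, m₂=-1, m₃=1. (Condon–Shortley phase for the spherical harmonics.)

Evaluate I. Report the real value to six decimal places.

Rules hold: Σm=0, L=12 even, 1≤5≤7.
N = 9·7·11 = 693
Δ = 2!·6!·4!/13! = 1/180180
Racah Σ t=0..2: t=0:+1/576 t=1:−1/144 t=2:+1/576 = -1/288
⇒ 3j(4 3 5; 0 0 0)² = 20/1001, sgn +1
Racah Σ t=0..2: t=0:+1/384 t=1:−1/216 t=2:+1/2304 = -11/6912
⇒ 3j(4 3 5; 0 -1 1)² = 11/1638, sgn -1
4πI² = N·(3j₀)²·(3jₘ)² = 110/1183
I = -1·√(0.0929839/4π) = -0.08601992

-0.086020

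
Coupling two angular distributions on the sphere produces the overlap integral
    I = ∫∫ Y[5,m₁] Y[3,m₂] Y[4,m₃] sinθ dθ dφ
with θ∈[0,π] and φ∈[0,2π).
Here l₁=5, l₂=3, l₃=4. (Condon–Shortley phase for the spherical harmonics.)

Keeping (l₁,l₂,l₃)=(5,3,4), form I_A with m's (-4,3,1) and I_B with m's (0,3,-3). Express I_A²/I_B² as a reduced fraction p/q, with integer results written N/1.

Same 5,3,4: normalisation and zero-m 3j drop out of the ratio.
A: Δ: 4! 6! 2! / 13! → 1/180180; sum: t=4:+1/5760 = 1/5760; 3j²(5 3 4; -4 3 1) = Δ·Π!·Σ² = 9/286  (sign -1)
B: Δ: 4! 6! 2! / 13! → 1/180180; sum: t=4:+1/5760 = 1/5760; 3j²(5 3 4; 0 3 -3) = Δ·Π!·Σ² = 5/572  (sign -1)
I_A²/I_B² = (9/286)/(5/572) = 18/5

18/5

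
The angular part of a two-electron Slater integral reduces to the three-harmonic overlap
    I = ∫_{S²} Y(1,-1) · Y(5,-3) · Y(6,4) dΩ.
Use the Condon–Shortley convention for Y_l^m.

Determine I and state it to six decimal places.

m-sum 0 ✓  L=12 even ✓  4≤6≤6 ✓
Π(2lᵢ+1) = 3×11×13 = 429
triangle coeff Δ(1,5,6) = 1/858
Σ_t [0,0]: t=0:+1/14400 = 1/14400
(3j)²=6/143 [(1 5 6; 0 0 0)], sign=+1
Σ_t [0,0]: t=0:+1/161280 = 1/161280
(3j)²=15/286 [(1 5 6; -1 -3 4)], sign=+1
⇒ 4πI² = 135/143
I = (+1)√(135/143/(4π)) = 0.27409047

0.274090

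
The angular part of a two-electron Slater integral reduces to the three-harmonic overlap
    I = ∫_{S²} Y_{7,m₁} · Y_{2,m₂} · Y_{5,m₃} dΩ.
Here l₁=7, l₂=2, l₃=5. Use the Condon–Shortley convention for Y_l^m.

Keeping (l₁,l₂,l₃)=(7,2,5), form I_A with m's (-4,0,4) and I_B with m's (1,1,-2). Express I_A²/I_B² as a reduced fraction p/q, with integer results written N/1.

Shared (l₁,l₂,l₃)=(7,2,5): N and (l;000)² cancel in I_A²/I_B².
A: Δ = 4!·10!·0!/15! = 1/15015; Racah Σ t=2..2: t=2:+1/1451520 = 1/1451520; ⇒ 3j(7 2 5; -4 0 4)² = 1/91, sgn -1
B: Δ = 4!·10!·0!/15! = 1/15015; Racah Σ t=3..3: t=3:−1/181440 = -1/181440; ⇒ 3j(7 2 5; 1 1 -2)² = 32/3003, sgn +1
I_A²/I_B² = (1/91)/(32/3003) = 33/32

33/32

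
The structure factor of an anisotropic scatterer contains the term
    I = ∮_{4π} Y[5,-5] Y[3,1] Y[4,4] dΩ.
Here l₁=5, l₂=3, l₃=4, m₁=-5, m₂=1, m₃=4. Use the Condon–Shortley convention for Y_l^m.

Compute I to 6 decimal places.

0.189625

Rules hold: Σm=0, L=12 even, 2≤4≤8.
N = 11·7·9 = 693
Δ = 4!·6!·2!/13! = 1/180180
Racah Σ t=1..3: t=1:−1/576 t=2:+1/144 t=3:−1/576 = 1/288
⇒ 3j(5 3 4; 0 0 0)² = 20/1001, sgn +1
Racah Σ t=4..4: t=4:+1/34560 = 1/34560
⇒ 3j(5 3 4; -5 1 4)² = 14/429, sgn +1
4πI² = N·(3j₀)²·(3jₘ)² = 840/1859
I = +1·√(0.451856/4π) = 0.18962475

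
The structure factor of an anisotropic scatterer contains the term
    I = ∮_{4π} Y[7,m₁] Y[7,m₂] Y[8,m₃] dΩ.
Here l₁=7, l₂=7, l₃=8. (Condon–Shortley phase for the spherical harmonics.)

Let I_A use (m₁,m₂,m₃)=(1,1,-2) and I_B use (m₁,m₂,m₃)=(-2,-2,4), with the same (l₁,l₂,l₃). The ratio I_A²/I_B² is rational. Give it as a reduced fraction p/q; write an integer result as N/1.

10/11

l's match ⇒ only the (l;m) 3-j factors differ between A and B.
A: triangle coeff Δ(7,7,8) = 1/22086194130; Σ_t [0,6]: t=0:+1/41803776000 t=1:−1/435456000 t=2:+1/39813120 t=3:−1/18662400 t=4:+1/39813120 t=5:−1/435456000 t=6:+1/41803776000 = -11/1393459200; (3j)²=600/96577 [(7 7 8; 1 1 -2)], sign=-1
B: triangle coeff Δ(7,7,8) = 1/22086194130; Σ_t [1,5]: t=1:−1/2786918400 t=2:+1/174182400 t=3:−1/74649600 t=4:+1/174182400 t=5:−1/2786918400 = -11/4180377600; (3j)²=660/96577 [(7 7 8; -2 -2 4)], sign=-1
I_A²/I_B² = (600/96577)/(660/96577) = 10/11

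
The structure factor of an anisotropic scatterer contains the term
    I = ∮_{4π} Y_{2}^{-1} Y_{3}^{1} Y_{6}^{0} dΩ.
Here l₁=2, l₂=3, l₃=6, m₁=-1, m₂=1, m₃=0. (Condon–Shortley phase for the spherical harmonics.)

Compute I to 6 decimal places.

0.000000

triangle: need 1≤l₃≤5, have 6; I=0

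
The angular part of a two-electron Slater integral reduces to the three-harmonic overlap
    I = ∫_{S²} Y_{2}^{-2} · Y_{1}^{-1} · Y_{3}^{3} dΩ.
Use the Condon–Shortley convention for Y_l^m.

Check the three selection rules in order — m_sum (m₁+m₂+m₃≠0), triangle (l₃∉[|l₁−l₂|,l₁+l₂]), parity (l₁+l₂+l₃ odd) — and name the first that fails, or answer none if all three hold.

Σmᵢ = 0  ✓
l₃∈[|l₁−l₂|,l₁+l₂]=[1,3], have l₃=3  ✓
Σlᵢ = 6 ⇒ even  ✓

none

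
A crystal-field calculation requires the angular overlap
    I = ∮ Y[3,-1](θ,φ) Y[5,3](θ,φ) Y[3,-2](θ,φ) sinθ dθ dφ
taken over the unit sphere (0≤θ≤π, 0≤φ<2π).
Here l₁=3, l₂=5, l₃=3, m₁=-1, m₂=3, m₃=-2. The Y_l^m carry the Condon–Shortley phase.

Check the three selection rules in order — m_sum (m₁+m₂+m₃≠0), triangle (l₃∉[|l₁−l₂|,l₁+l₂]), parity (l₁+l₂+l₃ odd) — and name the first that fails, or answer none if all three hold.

parity

Σmᵢ = 0  ✓
l₃∈[|l₁−l₂|,l₁+l₂]=[2,8], have l₃=3  ✓
Σlᵢ = 11 ⇒ odd  ✗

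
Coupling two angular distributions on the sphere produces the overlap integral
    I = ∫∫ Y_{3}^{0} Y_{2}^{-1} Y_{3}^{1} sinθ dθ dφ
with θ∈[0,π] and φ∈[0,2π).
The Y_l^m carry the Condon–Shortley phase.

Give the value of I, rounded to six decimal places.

Checks pass: Σm=0; 8 even; l₃=3∈[1,5].
(2·3+1)(2·2+1)(2·3+1) = 245
Δ: 2! 4! 2! / 9! → 1/3780
sum: t=0:+1/24 t=1:−1/4 t=2:+1/24 = -1/6
3j²(3 2 3; 0 0 0) = Δ·Π!·Σ² = 4/105  (sign +1)
sum: t=0:+1/12 t=1:−1/8 = -1/24
3j²(3 2 3; 0 -1 1) = Δ·Π!·Σ² = 1/210  (sign -1)
combine: 4πI² = 245·4/105·1/210 = 2/45
take √, sign -1: I = -0.05947080

-0.059471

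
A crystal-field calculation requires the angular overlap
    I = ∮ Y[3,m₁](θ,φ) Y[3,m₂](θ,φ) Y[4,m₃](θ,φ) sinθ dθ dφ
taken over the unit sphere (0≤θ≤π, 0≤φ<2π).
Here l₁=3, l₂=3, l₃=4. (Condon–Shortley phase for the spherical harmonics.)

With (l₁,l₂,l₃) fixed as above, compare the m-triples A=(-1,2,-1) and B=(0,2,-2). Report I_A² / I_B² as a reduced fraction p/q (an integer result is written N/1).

32/3

Same 3,3,4: normalisation and zero-m 3j drop out of the ratio.
A: Δ: 2! 4! 4! / 11! → 1/34650; sum: t=1:−1/144 t=2:+1/48 = 1/72; 3j²(3 3 4; -1 2 -1) = Δ·Π!·Σ² = 16/693  (sign -1)
B: Δ: 2! 4! 4! / 11! → 1/34650; sum: t=1:−1/96 t=2:+1/72 = 1/288; 3j²(3 3 4; 0 2 -2) = Δ·Π!·Σ² = 1/462  (sign +1)
I_A²/I_B² = (16/693)/(1/462) = 32/3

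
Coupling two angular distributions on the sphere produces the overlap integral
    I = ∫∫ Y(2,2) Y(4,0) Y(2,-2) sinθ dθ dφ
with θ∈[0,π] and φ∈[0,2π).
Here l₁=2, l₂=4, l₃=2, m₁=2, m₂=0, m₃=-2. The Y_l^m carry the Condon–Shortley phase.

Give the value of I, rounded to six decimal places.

0.040299

m-sum 0 ✓  L=8 even ✓  2≤2≤6 ✓
Π(2lᵢ+1) = 5×9×5 = 225
triangle coeff Δ(2,4,2) = 1/630
Σ_t [2,2]: t=2:+1/16 = 1/16
(3j)²=2/35 [(2 4 2; 0 0 0)], sign=+1
Σ_t [0,0]: t=0:+1/576 = 1/576
(3j)²=1/630 [(2 4 2; 2 0 -2)], sign=+1
⇒ 4πI² = 1/49
I = (+1)√(1/49/(4π)) = 0.04029926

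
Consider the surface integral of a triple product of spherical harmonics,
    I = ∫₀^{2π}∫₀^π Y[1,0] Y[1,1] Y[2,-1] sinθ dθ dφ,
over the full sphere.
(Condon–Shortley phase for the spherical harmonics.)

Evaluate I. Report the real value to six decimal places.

m-sum 0 ✓  L=4 even ✓  0≤2≤2 ✓
Π(2lᵢ+1) = 3×3×5 = 45
triangle coeff Δ(1,1,2) = 1/30
Σ_t [0,0]: t=0:+1/1 = 1/1
(3j)²=2/15 [(1 1 2; 0 0 0)], sign=+1
Σ_t [0,0]: t=0:+1/2 = 1/2
(3j)²=1/10 [(1 1 2; 0 1 -1)], sign=-1
⇒ 4πI² = 3/5
I = (-1)√(3/5/(4π)) = -0.21850969

-0.218510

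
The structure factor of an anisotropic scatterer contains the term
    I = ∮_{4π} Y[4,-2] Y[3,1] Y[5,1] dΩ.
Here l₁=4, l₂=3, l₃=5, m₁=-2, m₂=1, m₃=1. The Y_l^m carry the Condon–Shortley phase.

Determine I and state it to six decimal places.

0.106335

Checks pass: Σm=0; 12 even; l₃=5∈[1,7].
(2·4+1)(2·3+1)(2·5+1) = 693
Δ: 2! 6! 4! / 13! → 1/180180
sum: t=0:+1/576 t=1:−1/144 t=2:+1/576 = -1/288
3j²(4 3 5; 0 0 0) = Δ·Π!·Σ² = 20/1001  (sign +1)
sum: t=0:+1/34560 t=1:−1/720 t=2:+1/384 = 43/34560
3j²(4 3 5; -2 1 1) = Δ·Π!·Σ² = 1849/180180  (sign +1)
combine: 4πI² = 693·20/1001·1849/180180 = 1849/13013
take √, sign +1: I = 0.10633465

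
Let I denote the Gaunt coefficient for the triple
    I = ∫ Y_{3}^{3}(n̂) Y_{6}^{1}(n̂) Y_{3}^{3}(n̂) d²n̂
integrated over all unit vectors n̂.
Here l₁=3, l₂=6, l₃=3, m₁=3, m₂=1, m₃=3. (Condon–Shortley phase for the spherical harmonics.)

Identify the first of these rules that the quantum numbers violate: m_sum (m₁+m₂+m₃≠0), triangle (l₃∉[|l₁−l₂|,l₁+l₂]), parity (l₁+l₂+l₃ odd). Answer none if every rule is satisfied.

m_sum

Σmᵢ = 7  ✗
l₃∈[|l₁−l₂|,l₁+l₂]=[3,9], have l₃=3
Σlᵢ = 12 ⇒ even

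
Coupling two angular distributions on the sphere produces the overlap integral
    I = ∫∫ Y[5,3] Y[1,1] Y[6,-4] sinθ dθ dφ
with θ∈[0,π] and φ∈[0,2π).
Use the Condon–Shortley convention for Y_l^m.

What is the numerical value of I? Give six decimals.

0.274090

Checks pass: Σm=0; 12 even; l₃=6∈[4,6].
(2·5+1)(2·1+1)(2·6+1) = 429
Δ: 0! 10! 2! / 13! → 1/858
sum: t=0:+1/14400 = 1/14400
3j²(5 1 6; 0 0 0) = Δ·Π!·Σ² = 6/143  (sign +1)
sum: t=0:+1/161280 = 1/161280
3j²(5 1 6; 3 1 -4) = Δ·Π!·Σ² = 15/286  (sign +1)
combine: 4πI² = 429·6/143·15/286 = 135/143
take √, sign +1: I = 0.27409047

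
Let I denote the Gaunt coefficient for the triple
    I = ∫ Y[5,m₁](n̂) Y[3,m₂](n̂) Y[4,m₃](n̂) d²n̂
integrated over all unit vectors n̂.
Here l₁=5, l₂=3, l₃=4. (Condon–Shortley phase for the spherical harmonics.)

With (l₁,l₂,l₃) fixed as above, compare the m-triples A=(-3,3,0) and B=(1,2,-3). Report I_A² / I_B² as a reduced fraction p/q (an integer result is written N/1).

Same 5,3,4: normalisation and zero-m 3j drop out of the ratio.
A: Δ: 4! 6! 2! / 13! → 1/180180; sum: t=4:+1/2304 = 1/2304; 3j²(5 3 4; -3 3 0) = Δ·Π!·Σ² = 5/143  (sign +1)
B: Δ: 4! 6! 2! / 13! → 1/180180; sum: t=3:−1/1440 t=4:+1/17280 = -11/17280; 3j²(5 3 4; 1 2 -3) = Δ·Π!·Σ² = 11/468  (sign +1)
I_A²/I_B² = (5/143)/(11/468) = 180/121

180/121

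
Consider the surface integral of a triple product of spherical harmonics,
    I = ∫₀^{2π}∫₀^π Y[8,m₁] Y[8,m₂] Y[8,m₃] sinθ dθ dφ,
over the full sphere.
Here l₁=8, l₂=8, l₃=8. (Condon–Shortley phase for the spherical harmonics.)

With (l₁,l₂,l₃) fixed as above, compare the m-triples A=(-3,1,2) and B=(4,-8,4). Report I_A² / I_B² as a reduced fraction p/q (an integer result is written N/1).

6/65

Shared (l₁,l₂,l₃)=(8,8,8): N and (l;000)² cancel in I_A²/I_B².
A: Δ = 8!·8!·8!/25! = 1/236637794250; Racah Σ t=3..8: t=3:−1/41803776000 t=4:+1/2090188800 t=5:−1/597196800 t=6:+1/746496000 t=7:−1/4180377600 t=8:+1/146313216000 = -11/97542144000; ⇒ 3j(8 8 8; -3 1 2)² = 594/482885, sgn -1
B: Δ = 8!·8!·8!/25! = 1/236637794250; Racah Σ t=0..0: t=0:+1/936404582400 = 1/936404582400; ⇒ 3j(8 8 8; 4 -8 4)² = 99/7429, sgn +1
I_A²/I_B² = (594/482885)/(99/7429) = 6/65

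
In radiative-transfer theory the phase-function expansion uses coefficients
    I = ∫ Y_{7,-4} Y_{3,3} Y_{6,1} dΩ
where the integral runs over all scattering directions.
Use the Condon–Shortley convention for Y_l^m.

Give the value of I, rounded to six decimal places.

-0.190770

Rules hold: Σm=0, L=16 even, 4≤6≤10.
N = 15·7·13 = 1365
Δ = 4!·10!·2!/17! = 1/2042040
Racah Σ t=1..3: t=1:−1/207360 t=2:+1/57600 t=3:−1/207360 = 1/129600
⇒ 3j(7 3 6; 0 0 0)² = 168/12155, sgn +1
Racah Σ t=4..4: t=4:+1/1451520 = 1/1451520
⇒ 3j(7 3 6; -4 3 1)² = 75/3094, sgn -1
4πI² = N·(3j₀)²·(3jₘ)² = 18900/41327
I = -1·√(0.457328/4π) = -0.19076954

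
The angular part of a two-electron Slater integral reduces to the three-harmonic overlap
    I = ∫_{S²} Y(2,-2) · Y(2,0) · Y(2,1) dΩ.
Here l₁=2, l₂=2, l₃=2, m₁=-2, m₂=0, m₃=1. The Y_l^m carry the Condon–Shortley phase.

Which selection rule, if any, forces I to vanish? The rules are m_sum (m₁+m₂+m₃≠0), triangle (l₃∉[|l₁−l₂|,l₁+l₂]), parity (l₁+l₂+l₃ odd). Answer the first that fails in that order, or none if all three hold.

m_sum

Σmᵢ = -1  ✗
l₃∈[|l₁−l₂|,l₁+l₂]=[0,4], have l₃=2
Σlᵢ = 6 ⇒ even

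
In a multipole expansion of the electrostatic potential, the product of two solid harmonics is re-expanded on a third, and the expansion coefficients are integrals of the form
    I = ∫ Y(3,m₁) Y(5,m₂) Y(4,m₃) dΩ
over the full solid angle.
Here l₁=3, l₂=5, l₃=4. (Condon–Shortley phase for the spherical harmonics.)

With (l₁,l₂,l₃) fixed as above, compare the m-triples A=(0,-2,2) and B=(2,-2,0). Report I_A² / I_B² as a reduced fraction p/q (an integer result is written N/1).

3/25

Same 3,5,4: normalisation and zero-m 3j drop out of the ratio.
A: Δ: 4! 2! 6! / 13! → 1/180180; sum: t=1:−1/576 t=2:+1/480 t=3:−1/8640 = 1/4320; 3j²(3 5 4; 0 -2 2) = Δ·Π!·Σ² = 1/2145  (sign +1)
B: Δ: 4! 2! 6! / 13! → 1/180180; sum: t=0:+1/864 t=1:−1/576 = -1/1728; 3j²(3 5 4; 2 -2 0) = Δ·Π!·Σ² = 5/1287  (sign -1)
I_A²/I_B² = (1/2145)/(5/1287) = 3/25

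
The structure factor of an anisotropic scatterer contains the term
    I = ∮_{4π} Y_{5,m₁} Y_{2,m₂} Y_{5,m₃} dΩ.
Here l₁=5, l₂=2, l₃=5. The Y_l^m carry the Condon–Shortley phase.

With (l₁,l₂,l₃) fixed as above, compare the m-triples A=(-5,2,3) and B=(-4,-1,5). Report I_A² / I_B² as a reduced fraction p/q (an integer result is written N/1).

l's match ⇒ only the (l;m) 3-j factors differ between A and B.
A: triangle coeff Δ(5,2,5) = 1/38610; Σ_t [2,2]: t=2:+1/161280 = 1/161280; (3j)²=1/143 [(5 2 5; -5 2 3)], sign=+1
B: triangle coeff Δ(5,2,5) = 1/38610; Σ_t [1,1]: t=1:−1/80640 = -1/80640; (3j)²=9/286 [(5 2 5; -4 -1 5)], sign=-1
I_A²/I_B² = (1/143)/(9/286) = 2/9

2/9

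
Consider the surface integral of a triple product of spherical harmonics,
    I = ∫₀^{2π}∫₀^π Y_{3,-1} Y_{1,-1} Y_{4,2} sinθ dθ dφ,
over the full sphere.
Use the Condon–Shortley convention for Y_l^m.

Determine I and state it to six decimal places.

0.238414

m-sum 0 ✓  L=8 even ✓  2≤4≤4 ✓
Π(2lᵢ+1) = 7×3×9 = 189
triangle coeff Δ(3,1,4) = 1/252
Σ_t [0,0]: t=0:+1/36 = 1/36
(3j)²=4/63 [(3 1 4; 0 0 0)], sign=+1
Σ_t [0,0]: t=0:+1/96 = 1/96
(3j)²=5/84 [(3 1 4; -1 -1 2)], sign=+1
⇒ 4πI² = 5/7
I = (+1)√(5/7/(4π)) = 0.23841361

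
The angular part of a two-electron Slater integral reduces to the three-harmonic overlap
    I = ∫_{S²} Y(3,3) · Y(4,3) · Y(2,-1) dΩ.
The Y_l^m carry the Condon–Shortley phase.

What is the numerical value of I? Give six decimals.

Σmᵢ = 5 ≠ 0, so the φ-integral vanishes; I = 0

0.000000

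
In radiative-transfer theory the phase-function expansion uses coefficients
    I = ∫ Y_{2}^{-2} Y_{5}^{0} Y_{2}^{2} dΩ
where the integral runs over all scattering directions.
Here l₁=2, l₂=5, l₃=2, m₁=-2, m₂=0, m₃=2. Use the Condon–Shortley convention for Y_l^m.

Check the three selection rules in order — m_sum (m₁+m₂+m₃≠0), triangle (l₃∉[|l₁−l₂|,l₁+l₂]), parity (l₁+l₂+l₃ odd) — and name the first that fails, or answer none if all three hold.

m₁+m₂+m₃ = -2 + 0 + 2 = 0  ✓
triangle: |2−5|=3 ≤ l₃=2 ≤ 2+5=7  ✗
parity: l₁+l₂+l₃ = 9 is odd

triangle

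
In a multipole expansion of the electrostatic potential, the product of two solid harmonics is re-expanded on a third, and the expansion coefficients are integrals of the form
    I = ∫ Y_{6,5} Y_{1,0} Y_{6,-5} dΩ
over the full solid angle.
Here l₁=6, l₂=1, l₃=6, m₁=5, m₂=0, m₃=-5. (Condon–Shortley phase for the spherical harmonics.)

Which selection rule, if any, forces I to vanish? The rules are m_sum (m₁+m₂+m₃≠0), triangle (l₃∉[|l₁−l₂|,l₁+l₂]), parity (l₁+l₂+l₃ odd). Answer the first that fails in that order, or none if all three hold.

m₁+m₂+m₃ = 5 + 0 − 5 = 0  ✓
triangle: |6−1|=5 ≤ l₃=6 ≤ 6+1=7  ✓
parity: l₁+l₂+l₃ = 13 is odd  ✗

parity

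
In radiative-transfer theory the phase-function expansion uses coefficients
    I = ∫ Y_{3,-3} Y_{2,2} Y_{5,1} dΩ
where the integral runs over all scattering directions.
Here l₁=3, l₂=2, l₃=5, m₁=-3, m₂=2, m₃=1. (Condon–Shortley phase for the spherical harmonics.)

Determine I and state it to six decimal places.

-0.023961

Checks pass: Σm=0; 10 even; l₃=5∈[1,5].
(2·3+1)(2·2+1)(2·5+1) = 385
Δ: 0! 6! 4! / 11! → 1/2310
sum: t=0:+1/144 = 1/144
3j²(3 2 5; 0 0 0) = Δ·Π!·Σ² = 10/231  (sign -1)
sum: t=0:+1/17280 = 1/17280
3j²(3 2 5; -3 2 1) = Δ·Π!·Σ² = 1/2310  (sign +1)
combine: 4πI² = 385·10/231·1/2310 = 5/693
take √, sign -1: I = -0.02396147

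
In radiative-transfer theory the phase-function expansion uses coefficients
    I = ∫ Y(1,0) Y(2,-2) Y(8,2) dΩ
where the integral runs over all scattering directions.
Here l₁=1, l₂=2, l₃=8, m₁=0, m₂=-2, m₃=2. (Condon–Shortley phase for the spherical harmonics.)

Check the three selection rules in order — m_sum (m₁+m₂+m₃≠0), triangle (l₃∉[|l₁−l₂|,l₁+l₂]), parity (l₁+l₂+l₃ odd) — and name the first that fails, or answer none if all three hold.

Σmᵢ = 0  ✓
l₃∈[|l₁−l₂|,l₁+l₂]=[1,3], have l₃=8  ✗
Σlᵢ = 11 ⇒ odd

triangle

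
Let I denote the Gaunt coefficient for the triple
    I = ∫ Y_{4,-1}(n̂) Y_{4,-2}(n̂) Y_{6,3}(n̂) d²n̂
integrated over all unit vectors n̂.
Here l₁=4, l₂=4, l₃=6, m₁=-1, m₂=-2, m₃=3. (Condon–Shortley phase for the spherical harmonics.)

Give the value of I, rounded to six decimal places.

m-sum 0 ✓  L=14 even ✓  0≤6≤8 ✓
Π(2lᵢ+1) = 9×9×13 = 1053
triangle coeff Δ(4,4,6) = 1/1261260
Σ_t [0,2]: t=0:+1/4608 t=1:−1/1296 t=2:+1/4608 = -7/20736
(3j)²=20/1287 [(4 4 6; 0 0 0)], sign=-1
Σ_t [0,2]: t=0:+1/11520 t=1:−1/5760 t=2:+1/51840 = -7/103680
(3j)²=7/858 [(4 4 6; -1 -2 3)], sign=+1
⇒ 4πI² = 210/1573
I = (-1)√(210/1573/(4π)) = -0.10307192

-0.103072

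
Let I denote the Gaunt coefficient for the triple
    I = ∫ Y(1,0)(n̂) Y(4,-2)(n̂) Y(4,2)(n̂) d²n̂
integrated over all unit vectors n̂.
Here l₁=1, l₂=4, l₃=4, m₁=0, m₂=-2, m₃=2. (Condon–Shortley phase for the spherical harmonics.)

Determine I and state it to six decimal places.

L=9 odd ⇒ parity kills the (l;000) factor ⇒ I = 0

0.000000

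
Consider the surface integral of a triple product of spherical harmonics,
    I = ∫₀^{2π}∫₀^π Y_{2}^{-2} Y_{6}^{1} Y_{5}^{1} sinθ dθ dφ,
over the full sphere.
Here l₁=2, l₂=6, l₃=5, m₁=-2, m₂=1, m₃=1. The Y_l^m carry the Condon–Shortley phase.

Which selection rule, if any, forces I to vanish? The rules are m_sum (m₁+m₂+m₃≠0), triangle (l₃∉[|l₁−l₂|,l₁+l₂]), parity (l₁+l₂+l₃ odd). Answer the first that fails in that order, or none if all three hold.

parity

m₁+m₂+m₃ = -2 + 1 + 1 = 0  ✓
triangle: |2−6|=4 ≤ l₃=5 ≤ 2+6=8  ✓
parity: l₁+l₂+l₃ = 13 is odd  ✗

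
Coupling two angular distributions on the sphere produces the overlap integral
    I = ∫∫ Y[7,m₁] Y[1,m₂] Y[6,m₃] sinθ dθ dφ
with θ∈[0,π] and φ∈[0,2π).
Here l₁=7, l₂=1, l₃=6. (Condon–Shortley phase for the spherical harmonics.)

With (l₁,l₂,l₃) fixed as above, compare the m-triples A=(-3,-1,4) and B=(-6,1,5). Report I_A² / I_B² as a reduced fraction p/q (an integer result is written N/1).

Same 7,1,6: normalisation and zero-m 3j drop out of the ratio.
A: Δ: 2! 12! 0! / 15! → 1/1365; sum: t=0:+1/14515200 = 1/14515200; 3j²(7 1 6; -3 -1 4) = Δ·Π!·Σ² = 2/455  (sign +1)
B: Δ: 2! 12! 0! / 15! → 1/1365; sum: t=2:+1/79833600 = 1/79833600; 3j²(7 1 6; -6 1 5) = Δ·Π!·Σ² = 2/35  (sign -1)
I_A²/I_B² = (2/455)/(2/35) = 1/13

1/13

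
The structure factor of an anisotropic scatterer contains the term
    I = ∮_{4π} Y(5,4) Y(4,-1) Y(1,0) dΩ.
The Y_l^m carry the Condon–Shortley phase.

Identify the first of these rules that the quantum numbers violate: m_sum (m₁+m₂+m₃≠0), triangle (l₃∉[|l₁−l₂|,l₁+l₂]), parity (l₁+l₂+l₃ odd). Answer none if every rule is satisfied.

m_sum

m₁+m₂+m₃ = 4 − 1 + 0 = 3  ✗
triangle: |5−4|=1 ≤ l₃=1 ≤ 5+4=9
parity: l₁+l₂+l₃ = 10 is even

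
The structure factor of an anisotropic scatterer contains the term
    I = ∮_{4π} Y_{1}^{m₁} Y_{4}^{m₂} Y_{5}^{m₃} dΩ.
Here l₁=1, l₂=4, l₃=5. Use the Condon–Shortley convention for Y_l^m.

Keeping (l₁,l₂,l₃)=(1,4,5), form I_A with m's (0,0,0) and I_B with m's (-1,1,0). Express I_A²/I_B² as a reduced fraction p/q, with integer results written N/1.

5/2

Shared (l₁,l₂,l₃)=(1,4,5): N and (l;000)² cancel in I_A²/I_B².
A: Δ = 0!·2!·8!/11! = 1/495; Racah Σ t=0..0: t=0:+1/576 = 1/576; ⇒ 3j(1 4 5; 0 0 0)² = 5/99, sgn -1
B: Δ = 0!·2!·8!/11! = 1/495; Racah Σ t=0..0: t=0:+1/1440 = 1/1440; ⇒ 3j(1 4 5; -1 1 0)² = 2/99, sgn -1
I_A²/I_B² = (5/99)/(2/99) = 5/2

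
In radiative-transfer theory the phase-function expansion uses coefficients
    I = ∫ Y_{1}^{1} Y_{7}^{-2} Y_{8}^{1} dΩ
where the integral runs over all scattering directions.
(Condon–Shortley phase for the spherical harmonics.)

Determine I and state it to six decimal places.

-0.140215

m-sum 0 ✓  L=16 even ✓  6≤8≤8 ✓
Π(2lᵢ+1) = 3×15×17 = 765
triangle coeff Δ(1,7,8) = 1/2040
Σ_t [0,0]: t=0:+1/25401600 = 1/25401600
(3j)²=8/255 [(1 7 8; 0 0 0)], sign=+1
Σ_t [0,0]: t=0:+1/87091200 = 1/87091200
(3j)²=7/680 [(1 7 8; 1 -2 1)], sign=-1
⇒ 4πI² = 21/85
I = (-1)√(21/85/(4π)) = -0.14021525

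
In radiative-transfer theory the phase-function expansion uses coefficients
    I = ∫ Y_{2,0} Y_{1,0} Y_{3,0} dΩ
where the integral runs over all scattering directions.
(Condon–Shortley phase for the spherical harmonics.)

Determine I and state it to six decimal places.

0.247767

Rules hold: Σm=0, L=6 even, 1≤3≤3.
N = 5·3·7 = 105
Δ = 0!·4!·2!/7! = 1/105
Racah Σ t=0..0: t=0:+1/4 = 1/4
⇒ 3j(2 1 3; 0 0 0)² = 3/35, sgn -1
(m-triple is (0,0,0) — same symbol as above.)
4πI² = N·(3j₀)²·(3jₘ)² = 27/35
I = +1·√(0.771429/4π) = 0.24776670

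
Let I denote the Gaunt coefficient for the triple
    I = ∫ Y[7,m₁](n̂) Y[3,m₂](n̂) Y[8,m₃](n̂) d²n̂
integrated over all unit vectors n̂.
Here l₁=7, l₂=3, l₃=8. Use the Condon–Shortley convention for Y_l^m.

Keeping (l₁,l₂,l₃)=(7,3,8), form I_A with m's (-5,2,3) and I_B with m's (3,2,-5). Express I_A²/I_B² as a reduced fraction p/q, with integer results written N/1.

375/143

l's match ⇒ only the (l;m) 3-j factors differ between A and B.
A: triangle coeff Δ(7,3,8) = 1/5290740; Σ_t [1,2]: t=1:−1/958003200 t=2:+1/87091200 = 1/95800320; (3j)²=1000/88179 [(7 3 8; -5 2 3)], sign=-1
B: triangle coeff Δ(7,3,8) = 1/5290740; Σ_t [1,2]: t=1:−1/52254720 t=2:+1/87091200 = -1/130636800; (3j)²=88/20349 [(7 3 8; 3 2 -5)], sign=+1
I_A²/I_B² = (1000/88179)/(88/20349) = 375/143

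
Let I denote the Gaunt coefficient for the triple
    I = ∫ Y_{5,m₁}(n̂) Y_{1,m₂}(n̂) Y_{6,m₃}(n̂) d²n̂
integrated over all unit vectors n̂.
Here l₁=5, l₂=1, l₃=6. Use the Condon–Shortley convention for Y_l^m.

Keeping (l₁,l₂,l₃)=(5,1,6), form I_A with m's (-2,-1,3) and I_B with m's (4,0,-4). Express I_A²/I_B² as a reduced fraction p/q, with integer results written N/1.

9/5

Same 5,1,6: normalisation and zero-m 3j drop out of the ratio.
A: Δ: 0! 10! 2! / 13! → 1/858; sum: t=0:+1/60480 = 1/60480; 3j²(5 1 6; -2 -1 3) = Δ·Π!·Σ² = 6/143  (sign -1)
B: Δ: 0! 10! 2! / 13! → 1/858; sum: t=0:+1/362880 = 1/362880; 3j²(5 1 6; 4 0 -4) = Δ·Π!·Σ² = 10/429  (sign +1)
I_A²/I_B² = (6/143)/(10/429) = 9/5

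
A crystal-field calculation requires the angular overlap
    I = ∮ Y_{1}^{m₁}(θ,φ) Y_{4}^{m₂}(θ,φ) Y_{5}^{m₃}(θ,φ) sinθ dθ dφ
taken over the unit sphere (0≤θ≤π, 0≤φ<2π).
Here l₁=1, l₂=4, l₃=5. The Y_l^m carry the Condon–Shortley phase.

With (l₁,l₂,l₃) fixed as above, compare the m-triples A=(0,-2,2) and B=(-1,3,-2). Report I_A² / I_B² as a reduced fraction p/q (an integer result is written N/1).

l's match ⇒ only the (l;m) 3-j factors differ between A and B.
A: triangle coeff Δ(1,4,5) = 1/495; Σ_t [0,0]: t=0:+1/1440 = 1/1440; (3j)²=7/165 [(1 4 5; 0 -2 2)], sign=-1
B: triangle coeff Δ(1,4,5) = 1/495; Σ_t [0,0]: t=0:+1/10080 = 1/10080; (3j)²=1/165 [(1 4 5; -1 3 -2)], sign=-1
I_A²/I_B² = (7/165)/(1/165) = 7/1

7/1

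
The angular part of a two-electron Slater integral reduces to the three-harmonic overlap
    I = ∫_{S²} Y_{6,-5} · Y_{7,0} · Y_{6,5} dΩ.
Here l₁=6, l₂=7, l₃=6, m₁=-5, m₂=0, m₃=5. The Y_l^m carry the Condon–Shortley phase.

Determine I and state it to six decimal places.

0.000000

L=19 odd ⇒ parity kills the (l;000) factor ⇒ I = 0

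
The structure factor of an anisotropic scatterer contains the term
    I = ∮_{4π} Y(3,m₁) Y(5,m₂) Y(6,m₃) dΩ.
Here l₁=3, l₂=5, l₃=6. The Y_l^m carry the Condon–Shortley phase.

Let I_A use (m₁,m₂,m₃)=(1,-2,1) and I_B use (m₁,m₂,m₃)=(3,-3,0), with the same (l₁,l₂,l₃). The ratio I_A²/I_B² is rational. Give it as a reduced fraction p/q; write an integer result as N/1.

Shared (l₁,l₂,l₃)=(3,5,6): N and (l;000)² cancel in I_A²/I_B².
A: Δ = 2!·4!·8!/15! = 1/675675; Racah Σ t=0..2: t=0:+1/5760 t=1:−1/8640 t=2:+1/241920 = 1/16128; ⇒ 3j(3 5 6; 1 -2 1)² = 5/1001, sgn -1
B: Δ = 2!·4!·8!/15! = 1/675675; Racah Σ t=0..0: t=0:+1/69120 = 1/69120; ⇒ 3j(3 5 6; 3 -3 0)² = 4/429, sgn +1
I_A²/I_B² = (5/1001)/(4/429) = 15/28

15/28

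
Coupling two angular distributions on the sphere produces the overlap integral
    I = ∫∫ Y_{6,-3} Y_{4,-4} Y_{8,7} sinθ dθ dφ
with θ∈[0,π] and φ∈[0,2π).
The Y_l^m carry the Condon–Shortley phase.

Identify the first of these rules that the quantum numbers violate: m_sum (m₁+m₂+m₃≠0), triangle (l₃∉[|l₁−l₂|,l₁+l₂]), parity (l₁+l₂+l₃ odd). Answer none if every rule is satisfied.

Σmᵢ = 0  ✓
l₃∈[|l₁−l₂|,l₁+l₂]=[2,10], have l₃=8  ✓
Σlᵢ = 18 ⇒ even  ✓

none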